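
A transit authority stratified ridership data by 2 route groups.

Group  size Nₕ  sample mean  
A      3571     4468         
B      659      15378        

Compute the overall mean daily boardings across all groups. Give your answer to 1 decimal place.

6167.7

N = 3571 + 659 = 4230.
Overall mean = Σ (Nₕ/N)·x̄ₕ — weight by population share, not a simple average.
Σ Nₕx̄ₕ = 3571·4468 + 659·15378 = 15955228 + 10134102 = 26089330.
Divide by N: 26089330 / 4230 = 6167.690... → 6167.7.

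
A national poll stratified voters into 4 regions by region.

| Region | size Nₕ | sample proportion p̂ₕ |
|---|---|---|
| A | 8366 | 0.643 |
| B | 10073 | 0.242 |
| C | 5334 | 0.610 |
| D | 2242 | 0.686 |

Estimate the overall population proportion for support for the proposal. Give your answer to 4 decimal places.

Wₕ = Nₕ/N with N = 26015: 0.3216, 0.3872, 0.2050, 0.0862.
p̂_st = 0.3216·0.643 + 0.3872·0.242 + 0.2050·0.610 + 0.0862·0.686 ≈ 0.484673... → 0.4847.

0.4847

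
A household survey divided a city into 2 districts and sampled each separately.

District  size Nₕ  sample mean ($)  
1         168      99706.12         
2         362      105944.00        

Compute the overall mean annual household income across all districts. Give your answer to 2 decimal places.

N = 530; weights Wₕ = Nₕ/N = (0.3170, 0.6830).
x̄_st = Σ Wₕ·x̄ₕ = 0.3170·99706.12 + 0.6830·105944.00 ≈ 103966.7097...
→ 103966.71.

103966.71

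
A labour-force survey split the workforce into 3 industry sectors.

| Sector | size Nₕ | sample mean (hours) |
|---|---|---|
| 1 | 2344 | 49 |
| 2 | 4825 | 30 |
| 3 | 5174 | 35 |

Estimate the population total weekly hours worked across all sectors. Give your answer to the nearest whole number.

440696

Estimate total by summing Nₕ·x̄ₕ over strata.
2344·49 + 4825·30 + 5174·35 = 114856 + 144750 + 181090 = 440696.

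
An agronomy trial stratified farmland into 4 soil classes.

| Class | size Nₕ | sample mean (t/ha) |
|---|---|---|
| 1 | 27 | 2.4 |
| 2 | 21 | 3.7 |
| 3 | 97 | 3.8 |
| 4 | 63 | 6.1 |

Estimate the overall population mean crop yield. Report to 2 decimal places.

N = 208; weights Wₕ = Nₕ/N = (0.1298, 0.1010, 0.4663, 0.3029).
x̄_st = Σ Wₕ·x̄ₕ = 0.1298·2.4 + 0.1010·3.7 + 0.4663·3.8 + 0.3029·6.1 ≈ 4.3048...
→ 4.30.

4.30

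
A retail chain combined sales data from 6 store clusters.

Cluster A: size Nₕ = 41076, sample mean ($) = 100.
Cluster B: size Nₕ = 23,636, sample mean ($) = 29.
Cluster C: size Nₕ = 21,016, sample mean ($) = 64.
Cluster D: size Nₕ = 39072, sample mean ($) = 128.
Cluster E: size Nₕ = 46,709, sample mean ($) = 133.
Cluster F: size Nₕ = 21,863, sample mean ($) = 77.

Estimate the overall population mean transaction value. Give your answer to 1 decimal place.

x̄_st = (Σ Nₕx̄ₕ) / (Σ Nₕ) = (41076·100 + 23636·29 + 21016·64 + 39072·128 + 46709·133 + 21863·77) / 193372
= 19035032 / 193372 = 98.437... → 98.4.

98.4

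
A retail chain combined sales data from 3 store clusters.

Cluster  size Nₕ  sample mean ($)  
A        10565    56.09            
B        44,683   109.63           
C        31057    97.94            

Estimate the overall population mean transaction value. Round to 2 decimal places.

x̄_st = (Σ Nₕx̄ₕ) / (Σ Nₕ) = (10565·56.09 + 44683·109.63 + 31057·97.94) / 86305
= 8532910.72 / 86305 = 98.8693... → 98.87.

98.87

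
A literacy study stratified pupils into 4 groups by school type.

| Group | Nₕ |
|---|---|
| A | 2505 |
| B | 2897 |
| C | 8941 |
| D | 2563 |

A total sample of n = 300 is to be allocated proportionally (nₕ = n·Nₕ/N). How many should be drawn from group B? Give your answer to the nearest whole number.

Share of group B = 2897/16906 = 0.17136.
Allocate 300 × 0.17136 = 51.408... → 51.

51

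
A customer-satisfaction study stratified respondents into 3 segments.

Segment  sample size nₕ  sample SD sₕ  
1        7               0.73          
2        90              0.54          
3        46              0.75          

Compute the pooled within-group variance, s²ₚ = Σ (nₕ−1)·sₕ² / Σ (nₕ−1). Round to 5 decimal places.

0.38902

1: (7−1)·0.73² = 6·0.5329 = 3.1974
2: (90−1)·0.54² = 89·0.2916 = 25.9524
3: (46−1)·0.75² = 45·0.5625 = 25.3125
Numerator = 54.4623; denominator = Σ(nₕ−1) = 140.
s²ₚ = 54.4623/140 = 0.3890164... → 0.38902.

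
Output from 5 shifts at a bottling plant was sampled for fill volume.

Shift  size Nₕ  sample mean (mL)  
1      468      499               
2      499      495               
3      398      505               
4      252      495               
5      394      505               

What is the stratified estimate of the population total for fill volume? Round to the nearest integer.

Estimate total by summing Nₕ·x̄ₕ over strata.
468·499 + 499·495 + 398·505 + 252·495 + 394·505 = 233532 + 247005 + 200990 + 124740 + 198970 = 1005237.

1005237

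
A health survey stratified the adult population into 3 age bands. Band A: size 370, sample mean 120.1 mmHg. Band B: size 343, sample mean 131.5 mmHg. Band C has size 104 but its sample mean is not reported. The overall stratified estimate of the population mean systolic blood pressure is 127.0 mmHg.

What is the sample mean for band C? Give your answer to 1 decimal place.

136.7

N = 370 + 343 + 104 = 817.
Overall total = μ·N = 127.0·817 = 103759.
Subtract the known strata: 370·120.1 + 343·131.5 = 89541.5.
Remaining total for band C: 103759 − 89541.5 = 14217.5.
Divide by its size: 14217.5 / 104 = 136.707... → 136.7.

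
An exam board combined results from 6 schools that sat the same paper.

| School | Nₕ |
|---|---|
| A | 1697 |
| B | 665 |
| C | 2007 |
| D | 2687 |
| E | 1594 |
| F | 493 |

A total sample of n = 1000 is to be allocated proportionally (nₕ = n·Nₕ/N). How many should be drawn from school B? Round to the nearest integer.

Share of school B = 665/9143 = 0.07273.
Allocate 1000 × 0.07273 = 72.733... → 73.

73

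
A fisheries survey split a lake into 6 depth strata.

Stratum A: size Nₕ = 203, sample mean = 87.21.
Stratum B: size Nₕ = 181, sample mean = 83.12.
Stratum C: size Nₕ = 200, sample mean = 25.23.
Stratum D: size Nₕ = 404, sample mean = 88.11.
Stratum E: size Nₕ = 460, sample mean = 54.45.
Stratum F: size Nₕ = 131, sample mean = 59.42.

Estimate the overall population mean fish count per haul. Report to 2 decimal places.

N = 203 + 181 + 200 + 404 + 460 + 131 = 1579.
Weight each subgroup mean by Nₕ/N and sum.
Σ Nₕx̄ₕ = 203·87.21 + 181·83.12 + 200·25.23 + 404·88.11 + 460·54.45 + 131·59.42 = 17703.63 + 15044.72 + 5046 + 35596.44 + 25047 + 7784.02 = 106221.81.
Divide by N: 106221.81 / 1579 = 67.2716... → 67.27.

67.27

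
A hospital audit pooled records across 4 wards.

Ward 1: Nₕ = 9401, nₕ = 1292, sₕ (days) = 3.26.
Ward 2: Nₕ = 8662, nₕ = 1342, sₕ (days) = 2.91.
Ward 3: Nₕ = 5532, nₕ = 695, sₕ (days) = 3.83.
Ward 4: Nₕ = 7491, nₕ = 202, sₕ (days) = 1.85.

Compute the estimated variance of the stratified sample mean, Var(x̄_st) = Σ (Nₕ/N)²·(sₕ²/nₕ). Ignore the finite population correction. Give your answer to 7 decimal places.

N = 31086; Wₕ = Nₕ/N.
ward 1: (9401/31086)²·3.26²/1292 = 0.0007523001
ward 2: (8662/31086)²·2.91²/1342 = 0.0004899369
ward 3: (5532/31086)²·3.83²/695 = 0.0006684169
ward 4: (7491/31086)²·1.85²/202 = 0.0009838797
Sum = 0.0028945335 → 0.0028945.

0.0028945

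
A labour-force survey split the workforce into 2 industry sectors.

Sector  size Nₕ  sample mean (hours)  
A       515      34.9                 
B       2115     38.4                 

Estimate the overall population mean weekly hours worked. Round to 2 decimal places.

x̄_st = (Σ Nₕx̄ₕ) / (Σ Nₕ) = (515·34.9 + 2115·38.4) / 2630
= 99189.5 / 2630 = 37.7146... → 37.71.

37.71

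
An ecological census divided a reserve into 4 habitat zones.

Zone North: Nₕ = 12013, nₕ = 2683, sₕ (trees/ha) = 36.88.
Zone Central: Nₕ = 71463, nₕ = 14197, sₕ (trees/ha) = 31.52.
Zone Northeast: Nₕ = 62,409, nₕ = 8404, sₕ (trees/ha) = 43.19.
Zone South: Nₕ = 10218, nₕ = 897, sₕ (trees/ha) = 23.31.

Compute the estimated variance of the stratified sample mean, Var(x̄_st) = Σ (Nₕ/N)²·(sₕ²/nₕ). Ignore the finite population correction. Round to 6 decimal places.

0.055741

N = 156103; Wₕ = Nₕ/N.
zone North: (12013/156103)²·36.88²/2683 = 0.003002214
zone Central: (71463/156103)²·31.52²/14197 = 0.014666140
zone Northeast: (62409/156103)²·43.19²/8404 = 0.035477443
zone South: (10218/156103)²·23.31²/897 = 0.002595383
Sum = 0.055741180 → 0.055741.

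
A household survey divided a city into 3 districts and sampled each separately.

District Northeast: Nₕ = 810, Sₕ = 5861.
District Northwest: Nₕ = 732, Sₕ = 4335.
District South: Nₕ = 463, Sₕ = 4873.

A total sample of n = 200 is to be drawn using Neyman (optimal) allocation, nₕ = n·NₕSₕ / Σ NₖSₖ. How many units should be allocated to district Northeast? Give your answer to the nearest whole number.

93

Σ NₕSₕ = 810·5861 + 732·4335 + 463·4873 = 10176829.
Share for Northeast: 4747410/10176829 = 0.46649.
n_Northeast = 200 × 0.46649 = 93.298... → 93.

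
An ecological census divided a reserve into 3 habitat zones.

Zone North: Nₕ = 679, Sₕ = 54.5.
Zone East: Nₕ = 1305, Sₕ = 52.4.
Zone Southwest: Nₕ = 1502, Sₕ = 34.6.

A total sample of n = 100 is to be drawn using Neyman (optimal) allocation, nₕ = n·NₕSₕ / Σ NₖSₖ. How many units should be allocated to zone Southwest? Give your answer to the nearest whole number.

33

North: NₕSₕ = 679·54.5 = 37005.5
East: NₕSₕ = 1305·52.4 = 68382
Southwest: NₕSₕ = 1502·34.6 = 51969.2
Σ NₕSₕ = 157356.7.
n_Southwest = 100·51969.2/157356.7 = 33.026... → 33.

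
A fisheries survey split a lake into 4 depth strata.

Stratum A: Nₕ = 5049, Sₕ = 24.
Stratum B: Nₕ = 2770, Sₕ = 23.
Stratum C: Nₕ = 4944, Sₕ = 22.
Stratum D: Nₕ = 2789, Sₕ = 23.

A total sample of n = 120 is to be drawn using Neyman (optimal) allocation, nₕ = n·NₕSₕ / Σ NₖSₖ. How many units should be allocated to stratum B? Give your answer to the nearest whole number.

A: NₕSₕ = 5049·24 = 121176
B: NₕSₕ = 2770·23 = 63710
C: NₕSₕ = 4944·22 = 108768
D: NₕSₕ = 2789·23 = 64147
Σ NₕSₕ = 357801.
n_B = 120·63710/357801 = 21.367... → 21.

21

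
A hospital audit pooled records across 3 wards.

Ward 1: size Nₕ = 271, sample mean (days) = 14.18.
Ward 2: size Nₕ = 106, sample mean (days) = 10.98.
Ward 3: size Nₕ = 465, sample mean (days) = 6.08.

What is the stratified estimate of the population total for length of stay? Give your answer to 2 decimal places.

7833.86

1: 271·14.18 = 3842.78
2: 106·10.98 = 1163.88
3: 465·6.08 = 2827.2
τ̂ = Σ Nₕx̄ₕ = 7833.86.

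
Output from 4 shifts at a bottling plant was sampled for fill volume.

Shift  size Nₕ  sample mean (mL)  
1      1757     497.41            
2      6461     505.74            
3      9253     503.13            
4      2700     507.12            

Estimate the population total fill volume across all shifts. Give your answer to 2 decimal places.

Population total = Σ Nₕ·x̄ₕ (each stratum's size times its mean).
1757·497.41 + 6461·505.74 + 9253·503.13 + 2700·507.12 = 873949.37 + 3267586.14 + 4655461.89 + 1369224 = 10166221.40.

10166221.40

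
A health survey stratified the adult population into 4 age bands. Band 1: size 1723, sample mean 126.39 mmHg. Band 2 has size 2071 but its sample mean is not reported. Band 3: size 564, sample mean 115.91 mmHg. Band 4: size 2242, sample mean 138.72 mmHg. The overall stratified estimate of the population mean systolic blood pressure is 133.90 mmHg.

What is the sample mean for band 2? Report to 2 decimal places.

Σ Nₕx̄ₕ = N·μ, so 2071·x̄_2 = 6600·133.90 − (1723·126.39 + 564·115.91 + 2242·138.72).
= 883740 − 594153.45 = 289586.55.
x̄_2 = 289586.55 / 2071 = 139.8293... → 139.83.

139.83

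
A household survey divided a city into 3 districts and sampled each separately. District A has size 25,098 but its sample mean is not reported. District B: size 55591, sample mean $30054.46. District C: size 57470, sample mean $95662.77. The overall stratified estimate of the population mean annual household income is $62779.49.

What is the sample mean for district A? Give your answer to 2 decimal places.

59967.12

N = 25098 + 55591 + 57470 = 138159.
Overall total = μ·N = 62779.49·138159 = 8673551558.91.
Subtract the known strata: 55591·30054.46 + 57470·95662.77 = 7168496877.76.
Remaining total for district A: 8673551558.91 − 7168496877.76 = 1505054681.15.
Divide by its size: 1505054681.15 / 25098 = 59967.1162... → 59967.12.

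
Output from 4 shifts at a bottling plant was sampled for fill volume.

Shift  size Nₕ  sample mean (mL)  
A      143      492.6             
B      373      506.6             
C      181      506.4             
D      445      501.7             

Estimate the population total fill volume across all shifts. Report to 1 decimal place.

574318.5

A: 143·492.6 = 70441.8
B: 373·506.6 = 188961.8
C: 181·506.4 = 91658.4
D: 445·501.7 = 223256.5
τ̂ = Σ Nₕx̄ₕ = 574318.5.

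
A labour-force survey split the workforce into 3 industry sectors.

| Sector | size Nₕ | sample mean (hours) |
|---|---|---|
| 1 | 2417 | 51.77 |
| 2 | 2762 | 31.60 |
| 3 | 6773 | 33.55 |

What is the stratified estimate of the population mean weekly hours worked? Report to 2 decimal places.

N = 2417 + 2762 + 6773 = 11952.
Weight each subgroup mean by Nₕ/N and sum.
Σ Nₕx̄ₕ = 2417·51.77 + 2762·31.60 + 6773·33.55 = 125128.09 + 87279.2 + 227234.15 = 439641.44.
Divide by N: 439641.44 / 11952 = 36.7839... → 36.78.

36.78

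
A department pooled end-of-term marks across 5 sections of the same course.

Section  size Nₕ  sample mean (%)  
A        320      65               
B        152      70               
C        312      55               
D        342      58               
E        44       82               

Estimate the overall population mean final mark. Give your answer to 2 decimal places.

61.58

N = 320 + 152 + 312 + 342 + 44 = 1170.
The stratified mean weights each stratum mean by its population share Nₕ/N.
Σ Nₕx̄ₕ = 320·65 + 152·70 + 312·55 + 342·58 + 44·82 = 20800 + 10640 + 17160 + 19836 + 3608 = 72044.
Divide by N: 72044 / 1170 = 61.5761... → 61.58.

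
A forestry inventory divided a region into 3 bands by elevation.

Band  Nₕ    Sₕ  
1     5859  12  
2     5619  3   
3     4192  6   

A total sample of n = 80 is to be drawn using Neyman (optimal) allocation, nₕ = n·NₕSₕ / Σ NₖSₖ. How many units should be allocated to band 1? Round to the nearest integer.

Σ NₕSₕ = 5859·12 + 5619·3 + 4192·6 = 112317.
Share for 1: 70308/112317 = 0.62598.
n_1 = 80 × 0.62598 = 50.078... → 50.

50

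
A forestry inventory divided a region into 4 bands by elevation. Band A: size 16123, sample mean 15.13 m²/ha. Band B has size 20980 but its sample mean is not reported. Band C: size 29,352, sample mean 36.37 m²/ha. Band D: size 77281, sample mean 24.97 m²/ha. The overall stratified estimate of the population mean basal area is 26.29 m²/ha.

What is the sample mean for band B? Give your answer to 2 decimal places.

25.63

N = 16123 + 20980 + 29352 + 77281 = 143736.
Overall total = μ·N = 26.29·143736 = 3778819.44.
Subtract the known strata: 16123·15.13 + 29352·36.37 + 77281·24.97 = 3241179.8.
Remaining total for band B: 3778819.44 − 3241179.8 = 537639.64.
Divide by its size: 537639.64 / 20980 = 25.6263... → 25.63.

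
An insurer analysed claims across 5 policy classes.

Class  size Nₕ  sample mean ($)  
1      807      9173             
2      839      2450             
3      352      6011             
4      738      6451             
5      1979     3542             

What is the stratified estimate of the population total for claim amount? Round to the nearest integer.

Population total = Σ Nₕ·x̄ₕ (each stratum's size times its mean).
807·9173 + 839·2450 + 352·6011 + 738·6451 + 1979·3542 = 7402611 + 2055550 + 2115872 + 4760838 + 7009618 = 23344489.

23344489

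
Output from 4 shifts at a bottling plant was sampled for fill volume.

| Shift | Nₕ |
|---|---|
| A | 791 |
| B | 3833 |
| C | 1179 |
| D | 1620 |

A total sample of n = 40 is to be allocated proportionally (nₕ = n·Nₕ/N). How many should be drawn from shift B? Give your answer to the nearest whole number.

21

N = 791 + 3833 + 1179 + 1620 = 7423.
n_B = 40·3833/7423 = 20.655... → 21.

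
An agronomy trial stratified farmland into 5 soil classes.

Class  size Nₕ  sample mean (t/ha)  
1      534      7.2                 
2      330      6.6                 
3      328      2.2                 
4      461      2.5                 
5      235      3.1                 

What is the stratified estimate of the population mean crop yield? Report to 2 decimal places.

4.57

x̄_st = (Σ Nₕx̄ₕ) / (Σ Nₕ) = (534·7.2 + 330·6.6 + 328·2.2 + 461·2.5 + 235·3.1) / 1888
= 8625.4 / 1888 = 4.5685... → 4.57.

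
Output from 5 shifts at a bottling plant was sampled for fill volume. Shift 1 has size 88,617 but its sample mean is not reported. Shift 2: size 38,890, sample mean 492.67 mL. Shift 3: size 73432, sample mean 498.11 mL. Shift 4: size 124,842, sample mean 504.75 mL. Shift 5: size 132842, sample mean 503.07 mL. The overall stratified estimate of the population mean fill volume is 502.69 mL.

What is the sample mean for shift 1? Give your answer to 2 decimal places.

N = 88617 + 38890 + 73432 + 124842 + 132842 = 458623.
Overall total = μ·N = 502.69·458623 = 230545195.87.
Subtract the known strata: 38890·492.67 + 73432·498.11 + 124842·504.75 + 132842·503.07 = 185579974.26.
Remaining total for shift 1: 230545195.87 − 185579974.26 = 44965221.61.
Divide by its size: 44965221.61 / 88617 = 507.4108... → 507.41.

507.41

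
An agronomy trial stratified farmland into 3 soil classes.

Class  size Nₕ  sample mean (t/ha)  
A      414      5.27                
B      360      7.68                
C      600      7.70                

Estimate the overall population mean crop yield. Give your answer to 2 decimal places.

N = 414 + 360 + 600 = 1374.
The stratified mean weights each stratum mean by its population share Nₕ/N.
Σ Nₕx̄ₕ = 414·5.27 + 360·7.68 + 600·7.70 = 2181.78 + 2764.8 + 4620 = 9566.58.
Divide by N: 9566.58 / 1374 = 6.9626... → 6.96.

6.96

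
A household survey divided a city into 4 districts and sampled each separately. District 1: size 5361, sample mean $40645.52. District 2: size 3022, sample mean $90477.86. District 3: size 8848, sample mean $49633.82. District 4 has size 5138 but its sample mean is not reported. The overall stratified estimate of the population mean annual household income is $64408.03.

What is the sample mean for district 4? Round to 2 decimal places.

99310.72

Σ Nₕx̄ₕ = N·μ, so 5138·x̄_4 = 22369·64408.03 − (5361·40645.52 + 3022·90477.86 + 8848·49633.82).
= 1440743223.07 − 930484765 = 510258458.07.
x̄_4 = 510258458.07 / 5138 = 99310.7159... → 99310.72.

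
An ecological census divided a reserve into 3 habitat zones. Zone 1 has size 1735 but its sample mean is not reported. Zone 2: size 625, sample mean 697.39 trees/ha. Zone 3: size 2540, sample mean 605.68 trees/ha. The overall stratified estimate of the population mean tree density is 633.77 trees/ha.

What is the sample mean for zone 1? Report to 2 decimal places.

651.98

N = 1735 + 625 + 2540 = 4900.
Overall total = μ·N = 633.77·4900 = 3105473.
Subtract the known strata: 625·697.39 + 2540·605.68 = 1974295.95.
Remaining total for zone 1: 3105473 − 1974295.95 = 1131177.05.
Divide by its size: 1131177.05 / 1735 = 651.9752... → 651.98.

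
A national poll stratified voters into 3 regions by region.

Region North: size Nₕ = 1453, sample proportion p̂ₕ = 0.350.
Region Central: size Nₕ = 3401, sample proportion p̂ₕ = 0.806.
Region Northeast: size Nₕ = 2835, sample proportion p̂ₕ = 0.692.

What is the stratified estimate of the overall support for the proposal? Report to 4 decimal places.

0.6778

Wₕ = Nₕ/N with N = 7689: 0.1890, 0.4423, 0.3687.
p̂_st = 0.1890·0.350 + 0.4423·0.806 + 0.3687·0.692 ≈ 0.677796... → 0.6778.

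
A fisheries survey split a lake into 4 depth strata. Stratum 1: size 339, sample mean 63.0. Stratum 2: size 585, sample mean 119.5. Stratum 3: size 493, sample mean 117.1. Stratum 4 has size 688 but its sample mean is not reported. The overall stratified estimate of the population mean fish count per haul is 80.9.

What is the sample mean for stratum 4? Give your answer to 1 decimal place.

N = 339 + 585 + 493 + 688 = 2105.
Overall total = μ·N = 80.9·2105 = 170294.5.
Subtract the known strata: 339·63.0 + 585·119.5 + 493·117.1 = 148994.8.
Remaining total for stratum 4: 170294.5 − 148994.8 = 21299.7.
Divide by its size: 21299.7 / 688 = 30.959... → 31.0.

31.0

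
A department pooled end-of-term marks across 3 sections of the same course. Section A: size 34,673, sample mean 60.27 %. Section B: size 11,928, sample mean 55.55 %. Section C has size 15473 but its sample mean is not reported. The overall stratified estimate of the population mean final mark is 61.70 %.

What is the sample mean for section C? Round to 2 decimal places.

69.65

Σ Nₕx̄ₕ = N·μ, so 15473·x̄_C = 62074·61.70 − (34673·60.27 + 11928·55.55).
= 3829965.8 − 2752342.11 = 1077623.69.
x̄_C = 1077623.69 / 15473 = 69.6454... → 69.65.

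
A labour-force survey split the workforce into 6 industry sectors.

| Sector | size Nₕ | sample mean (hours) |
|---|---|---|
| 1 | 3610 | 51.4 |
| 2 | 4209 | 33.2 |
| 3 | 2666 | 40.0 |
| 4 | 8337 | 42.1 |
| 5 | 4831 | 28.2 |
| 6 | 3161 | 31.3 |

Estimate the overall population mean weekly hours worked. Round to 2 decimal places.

N = 26814; weights Wₕ = Nₕ/N = (0.1346, 0.1570, 0.0994, 0.3109, 0.1802, 0.1179).
x̄_st = Σ Wₕ·x̄ₕ = 0.1346·51.4 + 0.1570·33.2 + 0.0994·40.0 + 0.3109·42.1 + 0.1802·28.2 + 0.1179·31.3 ≈ 37.9687...
→ 37.97.

37.97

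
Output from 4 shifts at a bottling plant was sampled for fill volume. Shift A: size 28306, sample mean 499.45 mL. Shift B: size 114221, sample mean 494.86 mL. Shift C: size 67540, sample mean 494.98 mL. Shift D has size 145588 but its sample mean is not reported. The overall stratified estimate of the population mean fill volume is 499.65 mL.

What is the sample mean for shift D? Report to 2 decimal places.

Σ Nₕx̄ₕ = N·μ, so 145588·x̄_D = 355655·499.65 − (28306·499.45 + 114221·494.86 + 67540·494.98).
= 177703020.75 − 104091784.96 = 73611235.79.
x̄_D = 73611235.79 / 145588 = 505.6133... → 505.61.

505.61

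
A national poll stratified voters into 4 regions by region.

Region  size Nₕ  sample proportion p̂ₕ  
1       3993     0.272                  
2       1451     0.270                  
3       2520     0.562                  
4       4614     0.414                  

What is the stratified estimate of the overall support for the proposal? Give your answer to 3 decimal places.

0.382

Wₕ = Nₕ/N with N = 12578: 0.3175, 0.1154, 0.2003, 0.3668.
p̂_st = 0.3175·0.272 + 0.1154·0.270 + 0.2003·0.562 + 0.3668·0.414 ≈ 0.38196... → 0.382.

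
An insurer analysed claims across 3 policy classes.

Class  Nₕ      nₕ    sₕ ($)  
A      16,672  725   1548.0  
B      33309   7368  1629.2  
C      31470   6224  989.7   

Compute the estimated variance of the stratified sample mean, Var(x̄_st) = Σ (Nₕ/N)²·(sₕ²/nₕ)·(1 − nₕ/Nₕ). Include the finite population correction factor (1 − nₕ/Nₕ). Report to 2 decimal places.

198.22

N = 81451. Term for each stratum: Wₕ²sₕ²/nₕ·(1−nₕ/Nₕ).
Var(x̄_st) = 132.45787 + 46.91964 + 18.84664 = 198.22415 → 198.22.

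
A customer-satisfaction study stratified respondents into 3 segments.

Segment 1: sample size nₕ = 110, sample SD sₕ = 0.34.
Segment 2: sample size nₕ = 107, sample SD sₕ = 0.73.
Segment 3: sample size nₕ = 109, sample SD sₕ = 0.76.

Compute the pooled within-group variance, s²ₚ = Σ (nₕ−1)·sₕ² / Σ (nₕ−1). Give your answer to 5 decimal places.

0.40702

1: (110−1)·0.34² = 109·0.1156 = 12.6004
2: (107−1)·0.73² = 106·0.5329 = 56.4874
3: (109−1)·0.76² = 108·0.5776 = 62.3808
Numerator = 131.4686; denominator = Σ(nₕ−1) = 323.
s²ₚ = 131.4686/323 = 0.4070235... → 0.40702.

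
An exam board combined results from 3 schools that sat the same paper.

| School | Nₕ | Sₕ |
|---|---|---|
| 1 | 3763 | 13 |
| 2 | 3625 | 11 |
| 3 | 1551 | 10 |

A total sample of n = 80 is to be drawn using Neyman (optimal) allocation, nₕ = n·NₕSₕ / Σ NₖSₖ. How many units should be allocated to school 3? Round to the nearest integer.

Σ NₕSₕ = 3763·13 + 3625·11 + 1551·10 = 104304.
Share for 3: 15510/104304 = 0.14870.
n_3 = 80 × 0.14870 = 11.896... → 12.

12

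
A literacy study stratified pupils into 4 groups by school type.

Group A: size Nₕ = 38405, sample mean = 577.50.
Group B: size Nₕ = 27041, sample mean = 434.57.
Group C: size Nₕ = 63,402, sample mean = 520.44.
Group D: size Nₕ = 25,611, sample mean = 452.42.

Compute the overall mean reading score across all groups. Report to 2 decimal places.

N = 154459; weights Wₕ = Nₕ/N = (0.2486, 0.1751, 0.4105, 0.1658).
x̄_st = Σ Wₕ·x̄ₕ = 0.2486·577.50 + 0.1751·434.57 + 0.4105·520.44 + 0.1658·452.42 ≈ 508.3159...
→ 508.32.

508.32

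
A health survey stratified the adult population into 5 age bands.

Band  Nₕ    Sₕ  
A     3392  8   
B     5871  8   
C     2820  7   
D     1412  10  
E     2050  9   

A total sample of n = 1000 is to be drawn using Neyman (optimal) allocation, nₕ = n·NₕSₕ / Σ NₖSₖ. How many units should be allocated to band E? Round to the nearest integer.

Σ NₕSₕ = 3392·8 + 5871·8 + 2820·7 + 1412·10 + 2050·9 = 126414.
Share for E: 18450/126414 = 0.14595.
n_E = 1000 × 0.14595 = 145.949... → 146.

146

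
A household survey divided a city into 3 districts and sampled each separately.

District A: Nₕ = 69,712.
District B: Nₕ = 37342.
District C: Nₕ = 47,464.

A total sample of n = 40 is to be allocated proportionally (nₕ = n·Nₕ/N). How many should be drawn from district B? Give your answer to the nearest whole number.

Share of district B = 37342/154518 = 0.24167.
Allocate 40 × 0.24167 = 9.667... → 10.

10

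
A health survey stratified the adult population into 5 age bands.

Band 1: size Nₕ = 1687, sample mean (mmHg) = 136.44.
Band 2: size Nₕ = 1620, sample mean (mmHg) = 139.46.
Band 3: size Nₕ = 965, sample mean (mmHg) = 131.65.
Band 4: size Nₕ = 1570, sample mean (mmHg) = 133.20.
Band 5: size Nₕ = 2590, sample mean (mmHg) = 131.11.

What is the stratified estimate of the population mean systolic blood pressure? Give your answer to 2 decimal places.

134.23

N = 8432; weights Wₕ = Nₕ/N = (0.2001, 0.1921, 0.1144, 0.1862, 0.3072).
x̄_st = Σ Wₕ·x̄ₕ = 0.2001·136.44 + 0.1921·139.46 + 0.1144·131.65 + 0.1862·133.20 + 0.3072·131.11 ≈ 134.2316...
→ 134.23.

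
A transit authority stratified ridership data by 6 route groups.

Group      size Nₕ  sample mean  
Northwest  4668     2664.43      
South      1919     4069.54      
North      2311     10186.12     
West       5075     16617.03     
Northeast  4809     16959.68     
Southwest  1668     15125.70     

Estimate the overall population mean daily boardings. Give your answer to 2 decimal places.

N = 20450; weights Wₕ = Nₕ/N = (0.2283, 0.0938, 0.1130, 0.2482, 0.2352, 0.0816).
x̄_st = Σ Wₕ·x̄ₕ = 0.2283·2664.43 + 0.0938·4069.54 + 0.1130·10186.12 + 0.2482·16617.03 + 0.2352·16959.68 + 0.0816·15125.70 ≈ 11486.9108...
→ 11486.91.

11486.91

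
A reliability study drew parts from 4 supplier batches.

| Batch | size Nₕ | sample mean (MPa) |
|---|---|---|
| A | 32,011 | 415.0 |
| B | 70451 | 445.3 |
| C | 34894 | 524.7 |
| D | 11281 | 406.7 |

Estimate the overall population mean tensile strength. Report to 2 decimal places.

454.48

N = 32011 + 70451 + 34894 + 11281 = 148637.
The stratified mean weights each stratum mean by its population share Nₕ/N.
Σ Nₕx̄ₕ = 32011·415.0 + 70451·445.3 + 34894·524.7 + 11281·406.7 = 13284565 + 31371830.3 + 18308881.8 + 4587982.7 = 67553259.8.
Divide by N: 67553259.8 / 148637 = 454.4848... → 454.48.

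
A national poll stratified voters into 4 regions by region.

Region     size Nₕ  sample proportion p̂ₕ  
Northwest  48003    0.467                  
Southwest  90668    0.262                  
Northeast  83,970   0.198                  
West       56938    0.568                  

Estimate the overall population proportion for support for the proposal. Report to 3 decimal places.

0.340

Wₕ = Nₕ/N with N = 279579: 0.1717, 0.3243, 0.3003, 0.2037.
p̂_st = 0.1717·0.467 + 0.3243·0.262 + 0.3003·0.198 + 0.2037·0.568 ≈ 0.34029... → 0.340.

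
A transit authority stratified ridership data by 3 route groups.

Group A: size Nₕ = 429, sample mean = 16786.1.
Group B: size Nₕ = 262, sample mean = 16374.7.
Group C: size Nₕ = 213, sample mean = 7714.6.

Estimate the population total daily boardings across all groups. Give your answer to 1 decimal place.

13134618.1

Population total = Σ Nₕ·x̄ₕ (each stratum's size times its mean).
429·16786.1 + 262·16374.7 + 213·7714.6 = 7201236.9 + 4290171.4 + 1643209.8 = 13134618.1.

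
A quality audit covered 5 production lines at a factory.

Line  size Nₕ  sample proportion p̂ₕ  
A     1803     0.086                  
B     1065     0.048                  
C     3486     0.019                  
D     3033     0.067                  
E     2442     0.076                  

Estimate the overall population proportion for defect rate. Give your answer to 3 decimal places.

Wₕ = Nₕ/N with N = 11829: 0.1524, 0.0900, 0.2947, 0.2564, 0.2064.
p̂_st = 0.1524·0.086 + 0.0900·0.048 + 0.2947·0.019 + 0.2564·0.067 + 0.2064·0.076 ≈ 0.05590... → 0.056.

0.056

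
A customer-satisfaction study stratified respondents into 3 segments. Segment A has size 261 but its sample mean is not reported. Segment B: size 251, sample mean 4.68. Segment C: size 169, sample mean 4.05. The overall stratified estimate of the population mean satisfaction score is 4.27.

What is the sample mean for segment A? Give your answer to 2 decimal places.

N = 261 + 251 + 169 = 681.
Overall total = μ·N = 4.27·681 = 2907.87.
Subtract the known strata: 251·4.68 + 169·4.05 = 1859.13.
Remaining total for segment A: 2907.87 − 1859.13 = 1048.74.
Divide by its size: 1048.74 / 261 = 4.0182... → 4.02.

4.02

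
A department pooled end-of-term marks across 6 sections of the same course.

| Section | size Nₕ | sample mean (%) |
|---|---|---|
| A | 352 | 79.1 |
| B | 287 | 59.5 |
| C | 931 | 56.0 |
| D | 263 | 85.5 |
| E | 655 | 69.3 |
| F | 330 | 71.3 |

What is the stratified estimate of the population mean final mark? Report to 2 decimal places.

66.88

x̄_st = (Σ Nₕx̄ₕ) / (Σ Nₕ) = (352·79.1 + 287·59.5 + 931·56.0 + 263·85.5 + 655·69.3 + 330·71.3) / 2818
= 188462.7 / 2818 = 66.8782... → 66.88.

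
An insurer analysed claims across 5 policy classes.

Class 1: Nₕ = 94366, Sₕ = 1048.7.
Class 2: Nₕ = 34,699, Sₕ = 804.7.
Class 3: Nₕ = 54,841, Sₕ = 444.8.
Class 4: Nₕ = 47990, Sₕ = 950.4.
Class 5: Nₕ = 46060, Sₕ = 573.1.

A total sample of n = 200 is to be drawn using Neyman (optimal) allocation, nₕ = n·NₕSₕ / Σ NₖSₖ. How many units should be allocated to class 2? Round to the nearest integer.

25

Σ NₕSₕ = 94366·1048.7 + 34699·804.7 + 54841·444.8 + 47990·950.4 + 46060·573.1 = 223283868.3.
Share for 2: 27922285.3/223283868.3 = 0.12505.
n_2 = 200 × 0.12505 = 25.011... → 25.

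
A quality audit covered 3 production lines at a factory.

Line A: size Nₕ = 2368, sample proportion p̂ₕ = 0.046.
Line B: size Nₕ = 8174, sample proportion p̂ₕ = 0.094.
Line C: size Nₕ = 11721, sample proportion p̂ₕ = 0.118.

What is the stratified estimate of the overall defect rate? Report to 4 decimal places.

N = 2368 + 8174 + 11721 = 22263.
Overall proportion = Σ (Nₕ/N)·p̂ₕ.
Σ Nₕp̂ₕ = 108.928 + 768.356 + 1383.078 = 2260.362.
2260.362 / 22263 = 0.101530... → 0.1015.

0.1015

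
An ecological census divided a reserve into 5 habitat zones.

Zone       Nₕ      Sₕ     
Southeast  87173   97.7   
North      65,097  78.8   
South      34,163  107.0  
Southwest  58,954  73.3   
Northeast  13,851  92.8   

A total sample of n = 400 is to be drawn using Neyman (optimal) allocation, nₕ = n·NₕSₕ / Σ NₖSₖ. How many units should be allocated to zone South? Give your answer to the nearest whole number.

Σ NₕSₕ = 87173·97.7 + 65097·78.8 + 34163·107.0 + 58954·73.3 + 13851·92.8 = 22908587.7.
Share for South: 3655441/22908587.7 = 0.15957.
n_South = 400 × 0.15957 = 63.827... → 64.

64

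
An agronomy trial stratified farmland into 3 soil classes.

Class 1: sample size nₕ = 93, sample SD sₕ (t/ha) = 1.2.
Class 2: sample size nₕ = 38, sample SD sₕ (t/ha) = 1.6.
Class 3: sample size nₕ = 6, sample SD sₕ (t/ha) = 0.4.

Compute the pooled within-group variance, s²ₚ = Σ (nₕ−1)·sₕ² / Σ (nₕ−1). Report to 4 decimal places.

1.7015

Degrees of freedom: 92 + 37 + 5 = 134.
Σ(nₕ−1)sₕ² = 92·1.44 + 37·2.56 + 5·0.16 = 228.
s²ₚ = 228 / 134 = 1.701493... → 1.7015.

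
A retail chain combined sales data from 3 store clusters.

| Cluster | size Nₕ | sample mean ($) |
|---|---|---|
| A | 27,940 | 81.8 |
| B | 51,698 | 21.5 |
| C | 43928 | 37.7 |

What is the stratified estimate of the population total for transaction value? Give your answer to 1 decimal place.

Population total = Σ Nₕ·x̄ₕ (each stratum's size times its mean).
27940·81.8 + 51698·21.5 + 43928·37.7 = 2285492 + 1111507 + 1656085.6 = 5053084.6.

5053084.6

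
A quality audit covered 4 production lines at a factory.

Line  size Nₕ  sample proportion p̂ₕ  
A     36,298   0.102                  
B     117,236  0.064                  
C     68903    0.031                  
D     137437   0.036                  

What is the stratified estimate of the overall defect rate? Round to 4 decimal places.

Wₕ = Nₕ/N with N = 359874: 0.1009, 0.3258, 0.1915, 0.3819.
p̂_st = 0.1009·0.102 + 0.3258·0.064 + 0.1915·0.031 + 0.3819·0.036 ≈ 0.050821... → 0.0508.

0.0508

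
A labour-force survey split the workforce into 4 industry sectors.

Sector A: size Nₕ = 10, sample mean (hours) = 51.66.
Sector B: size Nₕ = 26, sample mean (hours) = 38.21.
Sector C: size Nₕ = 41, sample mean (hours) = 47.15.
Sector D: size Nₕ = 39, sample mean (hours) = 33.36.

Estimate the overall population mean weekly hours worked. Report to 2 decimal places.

40.90

x̄_st = (Σ Nₕx̄ₕ) / (Σ Nₕ) = (10·51.66 + 26·38.21 + 41·47.15 + 39·33.36) / 116
= 4744.25 / 116 = 40.8987... → 40.90.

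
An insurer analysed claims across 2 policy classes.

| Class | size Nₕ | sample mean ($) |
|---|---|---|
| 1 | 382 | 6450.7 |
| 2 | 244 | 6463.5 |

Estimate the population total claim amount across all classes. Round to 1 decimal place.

Population total = Σ Nₕ·x̄ₕ (each stratum's size times its mean).
382·6450.7 + 244·6463.5 = 2464167.4 + 1577094 = 4041261.4.

4041261.4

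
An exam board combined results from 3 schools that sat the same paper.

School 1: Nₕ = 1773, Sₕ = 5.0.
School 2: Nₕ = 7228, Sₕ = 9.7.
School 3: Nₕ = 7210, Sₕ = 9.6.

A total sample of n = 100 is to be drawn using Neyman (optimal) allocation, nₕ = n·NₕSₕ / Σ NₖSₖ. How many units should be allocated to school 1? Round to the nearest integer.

1: NₕSₕ = 1773·5.0 = 8865
2: NₕSₕ = 7228·9.7 = 70111.6
3: NₕSₕ = 7210·9.6 = 69216
Σ NₕSₕ = 148192.6.
n_1 = 100·8865/148192.6 = 5.982... → 6.

6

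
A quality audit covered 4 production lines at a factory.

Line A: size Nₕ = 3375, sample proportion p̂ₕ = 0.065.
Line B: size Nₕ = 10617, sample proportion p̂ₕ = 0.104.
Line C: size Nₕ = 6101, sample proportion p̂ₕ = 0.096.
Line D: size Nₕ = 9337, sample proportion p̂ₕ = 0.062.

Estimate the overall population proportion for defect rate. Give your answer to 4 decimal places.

0.0845

N = 3375 + 10617 + 6101 + 9337 = 29430.
Overall proportion = Σ (Nₕ/N)·p̂ₕ.
Σ Nₕp̂ₕ = 219.375 + 1104.168 + 585.696 + 578.894 = 2488.133.
2488.133 / 29430 = 0.084544... → 0.0845.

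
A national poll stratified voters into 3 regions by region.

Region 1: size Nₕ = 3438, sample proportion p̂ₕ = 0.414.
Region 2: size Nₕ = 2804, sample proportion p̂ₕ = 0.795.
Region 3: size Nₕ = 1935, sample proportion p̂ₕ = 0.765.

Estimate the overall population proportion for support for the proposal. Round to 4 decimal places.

0.6277

Wₕ = Nₕ/N with N = 8177: 0.4204, 0.3429, 0.2366.
p̂_st = 0.4204·0.414 + 0.3429·0.795 + 0.2366·0.765 ≈ 0.627710... → 0.6277.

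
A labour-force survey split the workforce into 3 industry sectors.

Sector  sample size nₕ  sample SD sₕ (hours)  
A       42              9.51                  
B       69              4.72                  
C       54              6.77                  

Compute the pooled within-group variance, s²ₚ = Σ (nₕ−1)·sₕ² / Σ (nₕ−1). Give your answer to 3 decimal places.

47.235

Degrees of freedom: 41 + 68 + 53 = 162.
Σ(nₕ−1)sₕ² = 41·90.4401 + 68·22.2784 + 53·45.8329 = 7652.119.
s²ₚ = 7652.119 / 162 = 47.23530... → 47.235.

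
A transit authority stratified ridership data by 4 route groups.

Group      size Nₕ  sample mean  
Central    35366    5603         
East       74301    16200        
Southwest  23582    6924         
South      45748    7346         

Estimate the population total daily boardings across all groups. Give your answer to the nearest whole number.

Estimate total by summing Nₕ·x̄ₕ over strata.
35366·5603 + 74301·16200 + 23582·6924 + 45748·7346 = 198155698 + 1203676200 + 163281768 + 336064808 = 1901178474.

1901178474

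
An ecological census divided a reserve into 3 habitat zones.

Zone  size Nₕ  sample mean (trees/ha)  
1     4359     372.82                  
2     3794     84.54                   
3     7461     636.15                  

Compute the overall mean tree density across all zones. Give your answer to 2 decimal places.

x̄_st = (Σ Nₕx̄ₕ) / (Σ Nₕ) = (4359·372.82 + 3794·84.54 + 7461·636.15) / 15614
= 6692182.29 / 15614 = 428.6014... → 428.60.

428.60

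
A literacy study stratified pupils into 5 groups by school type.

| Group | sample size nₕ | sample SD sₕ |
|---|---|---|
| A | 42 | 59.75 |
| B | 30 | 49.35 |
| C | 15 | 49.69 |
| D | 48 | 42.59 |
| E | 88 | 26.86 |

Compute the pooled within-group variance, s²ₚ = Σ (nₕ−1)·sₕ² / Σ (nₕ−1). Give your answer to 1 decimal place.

Degrees of freedom: 41 + 29 + 14 + 47 + 87 = 218.
Σ(nₕ−1)sₕ² = 41·3570.0625 + 29·2435.4225 + 14·2469.0961 + 47·1813.9081 + 87·721.4596 = 399587.8263.
s²ₚ = 399587.8263 / 218 = 1832.972... → 1833.0.

1833.0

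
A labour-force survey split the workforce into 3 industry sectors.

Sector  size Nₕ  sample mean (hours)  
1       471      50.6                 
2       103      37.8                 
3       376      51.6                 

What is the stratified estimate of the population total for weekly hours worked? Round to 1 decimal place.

Estimate total by summing Nₕ·x̄ₕ over strata.
471·50.6 + 103·37.8 + 376·51.6 = 23832.6 + 3893.4 + 19401.6 = 47127.6.

47127.6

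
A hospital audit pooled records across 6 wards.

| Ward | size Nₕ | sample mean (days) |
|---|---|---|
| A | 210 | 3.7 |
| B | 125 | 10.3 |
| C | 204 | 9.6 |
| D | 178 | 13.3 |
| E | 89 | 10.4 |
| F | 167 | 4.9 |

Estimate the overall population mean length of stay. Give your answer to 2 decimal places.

8.36

N = 210 + 125 + 204 + 178 + 89 + 167 = 973.
The stratified mean weights each stratum mean by its population share Nₕ/N.
Σ Nₕx̄ₕ = 210·3.7 + 125·10.3 + 204·9.6 + 178·13.3 + 89·10.4 + 167·4.9 = 777 + 1287.5 + 1958.4 + 2367.4 + 925.6 + 818.3 = 8134.2.
Divide by N: 8134.2 / 973 = 8.3599... → 8.36.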